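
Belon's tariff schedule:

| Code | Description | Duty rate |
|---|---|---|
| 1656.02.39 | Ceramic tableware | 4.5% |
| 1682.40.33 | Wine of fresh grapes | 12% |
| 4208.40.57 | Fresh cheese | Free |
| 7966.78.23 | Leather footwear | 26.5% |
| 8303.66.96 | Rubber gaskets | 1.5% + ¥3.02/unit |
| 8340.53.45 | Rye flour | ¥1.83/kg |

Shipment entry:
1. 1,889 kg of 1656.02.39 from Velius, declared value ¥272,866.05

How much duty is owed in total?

Line 1 (1656.02.39, Velius, 1,889 kg, ¥272,866.05):
Base rate for 1656.02.39 is 4.5%.
Duty = ¥272,866.05 × 4.5% = ¥12,278.97.

¥12,278.97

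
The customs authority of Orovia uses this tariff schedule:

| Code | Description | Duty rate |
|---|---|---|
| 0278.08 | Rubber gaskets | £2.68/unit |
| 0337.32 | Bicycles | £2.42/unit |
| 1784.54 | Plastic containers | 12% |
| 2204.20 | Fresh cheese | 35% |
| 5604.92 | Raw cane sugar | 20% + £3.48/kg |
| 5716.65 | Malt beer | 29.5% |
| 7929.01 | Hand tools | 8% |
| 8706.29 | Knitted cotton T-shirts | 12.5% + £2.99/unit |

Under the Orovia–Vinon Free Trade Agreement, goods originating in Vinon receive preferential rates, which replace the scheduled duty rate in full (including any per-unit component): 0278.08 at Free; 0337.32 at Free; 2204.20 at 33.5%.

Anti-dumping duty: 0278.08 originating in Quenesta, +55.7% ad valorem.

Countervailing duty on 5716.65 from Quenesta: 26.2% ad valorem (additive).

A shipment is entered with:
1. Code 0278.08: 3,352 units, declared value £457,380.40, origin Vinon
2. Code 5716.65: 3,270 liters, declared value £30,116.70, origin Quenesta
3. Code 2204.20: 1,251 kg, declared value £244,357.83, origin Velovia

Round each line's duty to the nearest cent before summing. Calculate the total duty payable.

£102,300.24

Line 1 (0278.08, Vinon, 3,352 units, £457,380.40):
Base rate for 0278.08 is £2.68/unit.
Origin Vinon qualifies under the Orovia–Vinon agreement and 0278.08 is covered: preferential rate Free applies instead.
The additional-duty order on 0278.08 targets Quenesta, not Vinon; it does not apply.
Duty = £457,380.40 × 0% = £0.00.
Line 2 (5716.65, Quenesta, 3,270 liters, £30,116.70):
Base rate for 5716.65 is 29.5%.
Additional duty on 5716.65 from Quenesta: +26.2%. Applied ad valorem rate: 29.5% + 26.2% = 55.7%.
Duty = £30,116.70 × 55.7% = £16,775.00.
Line 3 (2204.20, Velovia, 1,251 kg, £244,357.83):
Base rate for 2204.20 is 35%.
2204.20 has an FTA preferential rate, but origin Velovia is not Vinon; base rate stands.
Duty = £244,357.83 × 35% = £85,525.24.
Total = £0.00 + £16,775.00 + £85,525.24 = £102,300.24.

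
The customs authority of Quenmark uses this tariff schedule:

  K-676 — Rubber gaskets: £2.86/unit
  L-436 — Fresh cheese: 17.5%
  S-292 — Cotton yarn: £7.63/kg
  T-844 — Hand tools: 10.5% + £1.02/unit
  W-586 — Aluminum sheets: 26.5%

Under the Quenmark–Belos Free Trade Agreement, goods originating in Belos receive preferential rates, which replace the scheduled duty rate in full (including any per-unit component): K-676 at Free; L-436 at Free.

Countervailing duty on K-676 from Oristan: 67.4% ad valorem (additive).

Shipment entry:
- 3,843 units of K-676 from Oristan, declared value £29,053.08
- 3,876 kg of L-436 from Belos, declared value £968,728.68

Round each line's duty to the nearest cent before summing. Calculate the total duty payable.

Line 1 (K-676, Oristan, 3,843 units, £29,053.08):
Base rate for K-676 is £2.86/unit.
K-676 has an FTA preferential rate, but origin Oristan is not Belos; base rate stands.
Additional duty on K-676 from Oristan: +67.4% ad valorem. Applied ad valorem rate = 67.4%.
Duty = £29,053.08 × 67.4% + 3,843 × £2.86 = £30,572.76.
Line 2 (L-436, Belos, 3,876 kg, £968,728.68):
Base rate for L-436 is 17.5%.
Origin Belos qualifies under the Quenmark–Belos agreement and L-436 is covered: preferential rate Free applies instead.
Duty = £968,728.68 × 0% = £0.00.
Total = £30,572.76 + £0.00 = £30,572.76.

£30,572.76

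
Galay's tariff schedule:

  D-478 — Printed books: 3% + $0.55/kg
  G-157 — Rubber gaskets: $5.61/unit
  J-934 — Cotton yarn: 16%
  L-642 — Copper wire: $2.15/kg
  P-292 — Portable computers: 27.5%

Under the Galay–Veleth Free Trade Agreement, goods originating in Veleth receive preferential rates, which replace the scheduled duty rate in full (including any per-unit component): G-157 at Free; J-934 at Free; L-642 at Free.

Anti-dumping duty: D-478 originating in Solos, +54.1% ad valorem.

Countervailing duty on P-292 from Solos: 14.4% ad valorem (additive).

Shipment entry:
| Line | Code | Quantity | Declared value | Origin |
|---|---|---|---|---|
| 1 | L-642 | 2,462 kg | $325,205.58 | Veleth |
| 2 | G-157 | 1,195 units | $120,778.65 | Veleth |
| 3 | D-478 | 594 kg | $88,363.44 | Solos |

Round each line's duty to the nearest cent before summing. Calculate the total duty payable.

Line 1 (L-642, Veleth, 2,462 kg, $325,205.58):
Base rate for L-642 is $2.15/kg.
Origin Veleth qualifies under the Galay–Veleth agreement and L-642 is covered: preferential rate Free applies instead.
Duty = $325,205.58 × 0% = $0.00.
Line 2 (G-157, Veleth, 1,195 units, $120,778.65):
Base rate for G-157 is $5.61/unit.
Origin Veleth qualifies under the Galay–Veleth agreement and G-157 is covered: preferential rate Free applies instead.
Duty = $120,778.65 × 0% = $0.00.
Line 3 (D-478, Solos, 594 kg, $88,363.44):
Base rate for D-478 is 3% + $0.55/kg.
Additional duty on D-478 from Solos: +54.1%. Applied ad valorem rate: 3% + 54.1% = 57.1%.
Duty = $88,363.44 × 57.1% + 594 × $0.55 = $50,782.22.
Total = $0.00 + $0.00 + $50,782.22 = $50,782.22.

$50,782.22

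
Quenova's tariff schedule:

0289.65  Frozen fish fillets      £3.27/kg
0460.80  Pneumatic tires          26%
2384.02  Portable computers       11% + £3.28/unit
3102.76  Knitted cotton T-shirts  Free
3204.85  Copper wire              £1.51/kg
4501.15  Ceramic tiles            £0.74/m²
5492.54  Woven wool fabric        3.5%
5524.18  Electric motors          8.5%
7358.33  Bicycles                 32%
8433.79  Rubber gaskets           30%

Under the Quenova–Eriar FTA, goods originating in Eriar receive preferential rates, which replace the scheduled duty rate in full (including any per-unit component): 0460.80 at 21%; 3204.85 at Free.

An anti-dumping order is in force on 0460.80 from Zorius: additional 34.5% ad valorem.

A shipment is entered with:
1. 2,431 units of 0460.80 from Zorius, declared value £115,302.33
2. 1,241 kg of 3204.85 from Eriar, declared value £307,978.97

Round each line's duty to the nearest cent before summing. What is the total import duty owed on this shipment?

Line 1 (0460.80, Zorius, 2,431 units, £115,302.33):
Base rate for 0460.80 is 26%.
0460.80 has an FTA preferential rate, but origin Zorius is not Eriar; base rate stands.
Additional duty on 0460.80 from Zorius: +34.5%. Applied ad valorem rate: 26% + 34.5% = 60.5%.
Duty = £115,302.33 × 60.5% = £69,757.91.
Line 2 (3204.85, Eriar, 1,241 kg, £307,978.97):
Base rate for 3204.85 is £1.51/kg.
Origin Eriar qualifies under the Quenova–Eriar agreement and 3204.85 is covered: preferential rate Free applies instead.
Duty = £307,978.97 × 0% = £0.00.
Total = £69,757.91 + £0.00 = £69,757.91.

£69,757.91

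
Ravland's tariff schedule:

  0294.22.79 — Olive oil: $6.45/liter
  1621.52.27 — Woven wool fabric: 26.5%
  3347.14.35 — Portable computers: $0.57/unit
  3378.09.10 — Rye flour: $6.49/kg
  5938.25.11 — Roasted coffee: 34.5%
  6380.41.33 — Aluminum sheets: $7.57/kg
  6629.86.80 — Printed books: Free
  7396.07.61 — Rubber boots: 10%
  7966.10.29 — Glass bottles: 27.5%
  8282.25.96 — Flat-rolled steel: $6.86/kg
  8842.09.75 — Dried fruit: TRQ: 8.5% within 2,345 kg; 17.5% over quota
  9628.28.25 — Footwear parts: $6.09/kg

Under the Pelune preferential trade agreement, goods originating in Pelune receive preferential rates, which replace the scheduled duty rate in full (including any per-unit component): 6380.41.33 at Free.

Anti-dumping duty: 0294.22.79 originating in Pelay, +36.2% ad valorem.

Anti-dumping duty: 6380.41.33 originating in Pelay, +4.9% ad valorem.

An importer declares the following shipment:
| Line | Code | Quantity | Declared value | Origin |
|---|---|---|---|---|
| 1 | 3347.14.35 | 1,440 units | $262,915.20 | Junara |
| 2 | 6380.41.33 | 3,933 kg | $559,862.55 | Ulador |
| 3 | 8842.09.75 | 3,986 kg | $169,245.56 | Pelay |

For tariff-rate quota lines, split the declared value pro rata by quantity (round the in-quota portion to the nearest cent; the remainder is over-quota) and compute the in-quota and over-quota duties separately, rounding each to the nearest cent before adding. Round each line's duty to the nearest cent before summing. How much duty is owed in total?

Line 1 (3347.14.35, Junara, 1,440 units, $262,915.20):
Base rate for 3347.14.35 is $0.57/unit.
Duty = 1,440 × $0.57 = $820.80.
Line 2 (6380.41.33, Ulador, 3,933 kg, $559,862.55):
Base rate for 6380.41.33 is $7.57/kg.
6380.41.33 has an FTA preferential rate, but origin Ulador is not Pelune; base rate stands.
The additional-duty order on 6380.41.33 targets Pelay, not Ulador; it does not apply.
Duty = 3,933 × $7.57 = $29,772.81.
Line 3 (8842.09.75, Pelay, 3,986 kg, $169,245.56):
Code 8842.09.75 is under a tariff-rate quota (threshold 2,345 kg). In-quota: 2,345 kg at 8.5%; over-quota: 1,641 kg at 17.5%.
Pro-rata value split: in-quota = $169,245.56 × 2,345/3,986 = $99,568.70; over-quota = $169,245.56 − $99,568.70 = $69,676.86.
In-quota duty = $99,568.70 × 8.5% = $8,463.34. Over-quota duty = $69,676.86 × 17.5% = $12,193.45.
Line duty = $8,463.34 + $12,193.45 = $20,656.79.
Total = $820.80 + $29,772.81 + $20,656.79 = $51,250.40.

$51,250.40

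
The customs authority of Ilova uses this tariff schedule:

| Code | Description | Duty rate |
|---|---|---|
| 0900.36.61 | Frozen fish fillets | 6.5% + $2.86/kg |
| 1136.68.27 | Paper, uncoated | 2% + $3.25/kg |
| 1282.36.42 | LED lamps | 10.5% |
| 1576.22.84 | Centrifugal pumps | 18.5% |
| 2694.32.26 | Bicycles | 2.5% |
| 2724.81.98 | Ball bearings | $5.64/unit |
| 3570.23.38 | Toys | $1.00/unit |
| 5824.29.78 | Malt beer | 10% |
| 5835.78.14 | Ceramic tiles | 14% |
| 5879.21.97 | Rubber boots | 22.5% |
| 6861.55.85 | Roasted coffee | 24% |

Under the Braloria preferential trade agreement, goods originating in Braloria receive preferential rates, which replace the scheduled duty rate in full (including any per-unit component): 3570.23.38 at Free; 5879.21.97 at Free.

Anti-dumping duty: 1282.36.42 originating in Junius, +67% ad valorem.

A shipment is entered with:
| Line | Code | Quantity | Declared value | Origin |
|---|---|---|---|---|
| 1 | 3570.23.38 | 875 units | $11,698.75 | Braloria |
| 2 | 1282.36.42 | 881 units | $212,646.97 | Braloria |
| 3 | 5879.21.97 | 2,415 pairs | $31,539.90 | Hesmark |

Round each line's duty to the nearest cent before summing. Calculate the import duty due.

$29,424.41

Line 1 (3570.23.38, Braloria, 875 units, $11,698.75):
Base rate for 3570.23.38 is $1.00/unit.
Origin Braloria qualifies under the Ilova–Braloria agreement and 3570.23.38 is covered: preferential rate Free applies instead.
Duty = $11,698.75 × 0% = $0.00.
Line 2 (1282.36.42, Braloria, 881 units, $212,646.97):
Base rate for 1282.36.42 is 10.5%.
Origin Braloria is the FTA partner but 1282.36.42 is not on the preference list; base rate stands.
The additional-duty order on 1282.36.42 targets Junius, not Braloria; it does not apply.
Duty = $212,646.97 × 10.5% = $22,327.93.
Line 3 (5879.21.97, Hesmark, 2,415 pairs, $31,539.90):
Base rate for 5879.21.97 is 22.5%.
5879.21.97 has an FTA preferential rate, but origin Hesmark is not Braloria; base rate stands.
Duty = $31,539.90 × 22.5% = $7,096.48.
Total = $0.00 + $22,327.93 + $7,096.48 = $29,424.41.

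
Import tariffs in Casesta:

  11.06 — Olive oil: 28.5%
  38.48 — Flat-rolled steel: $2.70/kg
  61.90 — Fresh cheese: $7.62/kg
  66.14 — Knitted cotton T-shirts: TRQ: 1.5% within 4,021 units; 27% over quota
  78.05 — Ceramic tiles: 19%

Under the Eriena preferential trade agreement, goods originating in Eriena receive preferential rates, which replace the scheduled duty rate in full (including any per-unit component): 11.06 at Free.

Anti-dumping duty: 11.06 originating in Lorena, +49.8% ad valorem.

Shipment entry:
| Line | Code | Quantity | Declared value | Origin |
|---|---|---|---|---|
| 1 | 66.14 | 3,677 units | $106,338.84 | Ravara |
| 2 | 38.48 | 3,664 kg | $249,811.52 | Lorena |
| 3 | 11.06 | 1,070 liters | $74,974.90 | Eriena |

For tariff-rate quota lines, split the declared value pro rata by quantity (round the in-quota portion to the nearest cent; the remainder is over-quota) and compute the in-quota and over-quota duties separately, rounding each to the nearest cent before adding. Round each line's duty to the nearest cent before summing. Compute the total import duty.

$11,487.88

Line 1 (66.14, Ravara, 3,677 units, $106,338.84):
Code 66.14 is under a tariff-rate quota (threshold 4,021 units). Quantity 3,677 units is within the quota, so the in-quota rate 1.5% applies to the full value.
Duty = $106,338.84 × 1.5% = $1,595.08.
Line 2 (38.48, Lorena, 3,664 kg, $249,811.52):
Base rate for 38.48 is $2.70/kg.
Duty = 3,664 × $2.70 = $9,892.80.
Line 3 (11.06, Eriena, 1,070 liters, $74,974.90):
Base rate for 11.06 is 28.5%.
Origin Eriena qualifies under the Casesta–Eriena agreement and 11.06 is covered: preferential rate Free applies instead.
The additional-duty order on 11.06 targets Lorena, not Eriena; it does not apply.
Duty = $74,974.90 × 0% = $0.00.
Total = $1,595.08 + $9,892.80 + $0.00 = $11,487.88.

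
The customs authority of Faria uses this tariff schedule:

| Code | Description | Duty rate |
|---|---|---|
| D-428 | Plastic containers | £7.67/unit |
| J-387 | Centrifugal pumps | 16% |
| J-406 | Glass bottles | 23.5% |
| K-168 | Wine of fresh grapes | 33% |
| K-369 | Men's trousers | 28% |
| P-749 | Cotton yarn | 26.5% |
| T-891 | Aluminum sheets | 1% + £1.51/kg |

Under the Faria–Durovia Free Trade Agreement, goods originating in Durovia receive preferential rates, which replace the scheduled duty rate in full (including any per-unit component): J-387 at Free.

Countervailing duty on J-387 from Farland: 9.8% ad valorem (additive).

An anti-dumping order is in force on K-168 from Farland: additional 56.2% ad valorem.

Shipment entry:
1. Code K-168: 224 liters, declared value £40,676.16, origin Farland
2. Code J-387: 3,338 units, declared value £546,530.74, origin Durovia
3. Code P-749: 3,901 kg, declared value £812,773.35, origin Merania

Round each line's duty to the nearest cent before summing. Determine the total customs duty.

£251,668.07

Line 1 (K-168, Farland, 224 liters, £40,676.16):
Base rate for K-168 is 33%.
Additional duty on K-168 from Farland: +56.2%. Applied ad valorem rate: 33% + 56.2% = 89.2%.
Duty = £40,676.16 × 89.2% = £36,283.13.
Line 2 (J-387, Durovia, 3,338 units, £546,530.74):
Base rate for J-387 is 16%.
Origin Durovia qualifies under the Faria–Durovia agreement and J-387 is covered: preferential rate Free applies instead.
The additional-duty order on J-387 targets Farland, not Durovia; it does not apply.
Duty = £546,530.74 × 0% = £0.00.
Line 3 (P-749, Merania, 3,901 kg, £812,773.35):
Base rate for P-749 is 26.5%.
Duty = £812,773.35 × 26.5% = £215,384.94.
Total = £36,283.13 + £0.00 + £215,384.94 = £251,668.07.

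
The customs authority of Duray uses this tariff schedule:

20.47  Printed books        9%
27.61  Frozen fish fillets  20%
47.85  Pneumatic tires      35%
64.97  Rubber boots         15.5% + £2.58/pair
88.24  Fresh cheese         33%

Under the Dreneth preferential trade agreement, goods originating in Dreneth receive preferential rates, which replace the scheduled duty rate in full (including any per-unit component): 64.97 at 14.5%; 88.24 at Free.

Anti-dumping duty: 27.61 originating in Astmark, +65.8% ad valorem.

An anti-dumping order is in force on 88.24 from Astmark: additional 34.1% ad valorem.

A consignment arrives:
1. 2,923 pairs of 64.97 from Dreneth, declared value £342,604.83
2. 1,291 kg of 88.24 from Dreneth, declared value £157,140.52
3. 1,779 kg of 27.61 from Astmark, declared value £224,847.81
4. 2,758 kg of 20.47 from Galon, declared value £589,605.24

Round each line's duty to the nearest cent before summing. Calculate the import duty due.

£295,661.59

Line 1 (64.97, Dreneth, 2,923 pairs, £342,604.83):
Base rate for 64.97 is 15.5% + £2.58/pair.
Origin Dreneth qualifies under the Duray–Dreneth agreement and 64.97 is covered: preferential rate 14.5% applies instead.
Duty = £342,604.83 × 14.5% = £49,677.70.
Line 2 (88.24, Dreneth, 1,291 kg, £157,140.52):
Base rate for 88.24 is 33%.
Origin Dreneth qualifies under the Duray–Dreneth agreement and 88.24 is covered: preferential rate Free applies instead.
The additional-duty order on 88.24 targets Astmark, not Dreneth; it does not apply.
Duty = £157,140.52 × 0% = £0.00.
Line 3 (27.61, Astmark, 1,779 kg, £224,847.81):
Base rate for 27.61 is 20%.
Additional duty on 27.61 from Astmark: +65.8%. Applied ad valorem rate: 20% + 65.8% = 85.8%.
Duty = £224,847.81 × 85.8% = £192,919.42.
Line 4 (20.47, Galon, 2,758 kg, £589,605.24):
Base rate for 20.47 is 9%.
Duty = £589,605.24 × 9% = £53,064.47.
Total = £49,677.70 + £0.00 + £192,919.42 + £53,064.47 = £295,661.59.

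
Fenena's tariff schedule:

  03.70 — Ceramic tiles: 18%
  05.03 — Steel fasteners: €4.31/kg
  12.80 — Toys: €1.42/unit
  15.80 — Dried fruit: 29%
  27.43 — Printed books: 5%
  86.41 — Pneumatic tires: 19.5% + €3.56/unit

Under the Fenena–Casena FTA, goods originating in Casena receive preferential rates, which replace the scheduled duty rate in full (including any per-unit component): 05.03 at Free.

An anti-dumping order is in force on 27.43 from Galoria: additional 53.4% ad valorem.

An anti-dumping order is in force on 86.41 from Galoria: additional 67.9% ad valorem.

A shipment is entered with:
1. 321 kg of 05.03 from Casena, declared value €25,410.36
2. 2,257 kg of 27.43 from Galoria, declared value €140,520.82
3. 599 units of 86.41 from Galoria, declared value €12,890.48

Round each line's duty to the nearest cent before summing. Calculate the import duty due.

€95,462.88

Line 1 (05.03, Casena, 321 kg, €25,410.36):
Base rate for 05.03 is €4.31/kg.
Origin Casena qualifies under the Fenena–Casena agreement and 05.03 is covered: preferential rate Free applies instead.
Duty = €25,410.36 × 0% = €0.00.
Line 2 (27.43, Galoria, 2,257 kg, €140,520.82):
Base rate for 27.43 is 5%.
Additional duty on 27.43 from Galoria: +53.4%. Applied ad valorem rate: 5% + 53.4% = 58.4%.
Duty = €140,520.82 × 58.4% = €82,064.16.
Line 3 (86.41, Galoria, 599 units, €12,890.48):
Base rate for 86.41 is 19.5% + €3.56/unit.
Additional duty on 86.41 from Galoria: +67.9%. Applied ad valorem rate: 19.5% + 67.9% = 87.4%.
Duty = €12,890.48 × 87.4% + 599 × €3.56 = €13,398.72.
Total = €0.00 + €82,064.16 + €13,398.72 = €95,462.88.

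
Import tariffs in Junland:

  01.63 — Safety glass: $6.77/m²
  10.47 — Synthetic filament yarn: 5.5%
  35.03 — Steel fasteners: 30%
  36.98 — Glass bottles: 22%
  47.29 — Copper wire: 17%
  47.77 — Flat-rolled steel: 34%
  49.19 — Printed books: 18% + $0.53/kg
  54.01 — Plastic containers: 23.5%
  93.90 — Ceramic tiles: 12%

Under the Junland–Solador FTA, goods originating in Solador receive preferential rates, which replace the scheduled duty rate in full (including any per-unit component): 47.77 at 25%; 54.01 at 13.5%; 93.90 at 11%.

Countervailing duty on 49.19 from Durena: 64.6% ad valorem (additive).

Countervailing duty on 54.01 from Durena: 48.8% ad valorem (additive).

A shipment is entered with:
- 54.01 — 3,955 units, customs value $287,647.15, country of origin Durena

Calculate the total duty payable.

$207,968.89

Line 1 (54.01, Durena, 3,955 units, $287,647.15):
Base rate for 54.01 is 23.5%.
54.01 has an FTA preferential rate, but origin Durena is not Solador; base rate stands.
Additional duty on 54.01 from Durena: +48.8%. Applied ad valorem rate: 23.5% + 48.8% = 72.3%.
Duty = $287,647.15 × 72.3% = $207,968.89.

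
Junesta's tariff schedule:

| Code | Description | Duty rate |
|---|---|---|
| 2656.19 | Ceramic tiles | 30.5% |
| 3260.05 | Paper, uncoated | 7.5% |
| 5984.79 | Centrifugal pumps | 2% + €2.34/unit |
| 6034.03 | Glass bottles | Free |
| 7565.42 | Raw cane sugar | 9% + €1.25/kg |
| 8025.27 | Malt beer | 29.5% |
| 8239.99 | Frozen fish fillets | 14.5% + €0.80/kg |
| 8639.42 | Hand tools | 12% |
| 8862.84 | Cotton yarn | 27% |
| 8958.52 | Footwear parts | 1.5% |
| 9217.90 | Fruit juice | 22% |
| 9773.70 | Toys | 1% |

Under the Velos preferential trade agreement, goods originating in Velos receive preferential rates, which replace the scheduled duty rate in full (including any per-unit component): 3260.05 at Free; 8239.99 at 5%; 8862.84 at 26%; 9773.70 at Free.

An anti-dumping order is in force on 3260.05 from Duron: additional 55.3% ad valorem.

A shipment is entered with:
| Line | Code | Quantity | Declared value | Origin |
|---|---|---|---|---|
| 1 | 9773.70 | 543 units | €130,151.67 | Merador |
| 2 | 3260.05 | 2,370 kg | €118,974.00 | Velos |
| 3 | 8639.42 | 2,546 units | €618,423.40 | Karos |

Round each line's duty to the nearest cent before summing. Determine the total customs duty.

€75,512.33

Line 1 (9773.70, Merador, 543 units, €130,151.67):
Base rate for 9773.70 is 1%.
9773.70 has an FTA preferential rate, but origin Merador is not Velos; base rate stands.
Duty = €130,151.67 × 1% = €1,301.52.
Line 2 (3260.05, Velos, 2,370 kg, €118,974.00):
Base rate for 3260.05 is 7.5%.
Origin Velos qualifies under the Junesta–Velos agreement and 3260.05 is covered: preferential rate Free applies instead.
The additional-duty order on 3260.05 targets Duron, not Velos; it does not apply.
Duty = €118,974.00 × 0% = €0.00.
Line 3 (8639.42, Karos, 2,546 units, €618,423.40):
Base rate for 8639.42 is 12%.
Duty = €618,423.40 × 12% = €74,210.81.
Total = €1,301.52 + €0.00 + €74,210.81 = €75,512.33.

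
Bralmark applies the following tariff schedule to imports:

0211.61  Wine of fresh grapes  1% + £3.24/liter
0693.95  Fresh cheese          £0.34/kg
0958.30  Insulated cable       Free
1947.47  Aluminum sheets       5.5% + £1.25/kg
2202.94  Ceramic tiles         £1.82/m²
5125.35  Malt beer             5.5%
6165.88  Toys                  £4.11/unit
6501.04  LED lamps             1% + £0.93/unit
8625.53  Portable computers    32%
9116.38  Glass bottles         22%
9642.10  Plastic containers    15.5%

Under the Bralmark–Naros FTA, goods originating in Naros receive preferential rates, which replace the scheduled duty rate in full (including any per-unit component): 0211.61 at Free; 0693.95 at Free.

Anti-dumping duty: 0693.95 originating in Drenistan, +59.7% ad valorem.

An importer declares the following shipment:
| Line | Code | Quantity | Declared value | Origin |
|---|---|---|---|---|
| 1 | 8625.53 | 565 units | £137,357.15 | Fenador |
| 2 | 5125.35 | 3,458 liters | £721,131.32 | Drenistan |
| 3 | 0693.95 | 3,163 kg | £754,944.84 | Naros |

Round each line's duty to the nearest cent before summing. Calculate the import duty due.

£83,616.51

Line 1 (8625.53, Fenador, 565 units, £137,357.15):
Base rate for 8625.53 is 32%.
Duty = £137,357.15 × 32% = £43,954.29.
Line 2 (5125.35, Drenistan, 3,458 liters, £721,131.32):
Base rate for 5125.35 is 5.5%.
Duty = £721,131.32 × 5.5% = £39,662.22.
Line 3 (0693.95, Naros, 3,163 kg, £754,944.84):
Base rate for 0693.95 is £0.34/kg.
Origin Naros qualifies under the Bralmark–Naros agreement and 0693.95 is covered: preferential rate Free applies instead.
The additional-duty order on 0693.95 targets Drenistan, not Naros; it does not apply.
Duty = £754,944.84 × 0% = £0.00.
Total = £43,954.29 + £39,662.22 + £0.00 = £83,616.51.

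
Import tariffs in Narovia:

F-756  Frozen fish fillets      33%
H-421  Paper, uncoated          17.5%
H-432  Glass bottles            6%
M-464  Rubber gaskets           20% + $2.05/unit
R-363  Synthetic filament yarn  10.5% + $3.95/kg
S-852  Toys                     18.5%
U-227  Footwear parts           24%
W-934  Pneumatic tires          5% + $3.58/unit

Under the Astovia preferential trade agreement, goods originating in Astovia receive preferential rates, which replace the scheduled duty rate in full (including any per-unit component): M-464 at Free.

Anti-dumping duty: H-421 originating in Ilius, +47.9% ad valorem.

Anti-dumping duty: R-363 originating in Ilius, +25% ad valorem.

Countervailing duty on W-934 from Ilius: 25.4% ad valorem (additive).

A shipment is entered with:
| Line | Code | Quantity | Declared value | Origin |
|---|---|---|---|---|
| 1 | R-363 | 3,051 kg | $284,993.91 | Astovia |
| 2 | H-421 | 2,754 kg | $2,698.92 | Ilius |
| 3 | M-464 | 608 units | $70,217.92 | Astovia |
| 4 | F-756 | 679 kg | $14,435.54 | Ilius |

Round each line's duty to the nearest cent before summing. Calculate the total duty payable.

$48,504.63

Line 1 (R-363, Astovia, 3,051 kg, $284,993.91):
Base rate for R-363 is 10.5% + $3.95/kg.
Origin Astovia is the FTA partner but R-363 is not on the preference list; base rate stands.
The additional-duty order on R-363 targets Ilius, not Astovia; it does not apply.
Duty = $284,993.91 × 10.5% + 3,051 × $3.95 = $41,975.81.
Line 2 (H-421, Ilius, 2,754 kg, $2,698.92):
Base rate for H-421 is 17.5%.
Additional duty on H-421 from Ilius: +47.9%. Applied ad valorem rate: 17.5% + 47.9% = 65.4%.
Duty = $2,698.92 × 65.4% = $1,765.09.
Line 3 (M-464, Astovia, 608 units, $70,217.92):
Base rate for M-464 is 20% + $2.05/unit.
Origin Astovia qualifies under the Narovia–Astovia agreement and M-464 is covered: preferential rate Free applies instead.
Duty = $70,217.92 × 0% = $0.00.
Line 4 (F-756, Ilius, 679 kg, $14,435.54):
Base rate for F-756 is 33%.
Duty = $14,435.54 × 33% = $4,763.73.
Total = $41,975.81 + $1,765.09 + $0.00 + $4,763.73 = $48,504.63.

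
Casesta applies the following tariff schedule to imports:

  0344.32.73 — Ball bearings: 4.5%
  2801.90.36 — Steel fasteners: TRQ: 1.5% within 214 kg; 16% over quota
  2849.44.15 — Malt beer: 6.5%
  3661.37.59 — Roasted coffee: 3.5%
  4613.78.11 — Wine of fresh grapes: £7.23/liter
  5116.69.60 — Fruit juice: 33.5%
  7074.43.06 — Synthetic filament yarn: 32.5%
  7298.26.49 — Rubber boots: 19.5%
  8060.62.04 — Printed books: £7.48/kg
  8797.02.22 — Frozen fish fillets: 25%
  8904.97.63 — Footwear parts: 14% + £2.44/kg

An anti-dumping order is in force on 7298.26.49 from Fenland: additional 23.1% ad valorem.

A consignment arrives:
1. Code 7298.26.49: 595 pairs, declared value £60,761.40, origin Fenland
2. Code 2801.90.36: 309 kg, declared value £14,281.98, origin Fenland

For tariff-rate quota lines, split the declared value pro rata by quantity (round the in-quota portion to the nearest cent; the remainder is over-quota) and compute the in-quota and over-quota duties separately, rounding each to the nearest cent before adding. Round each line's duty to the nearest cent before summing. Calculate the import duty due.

£26,735.27

Line 1 (7298.26.49, Fenland, 595 pairs, £60,761.40):
Base rate for 7298.26.49 is 19.5%.
Additional duty on 7298.26.49 from Fenland: +23.1%. Applied ad valorem rate: 19.5% + 23.1% = 42.6%.
Duty = £60,761.40 × 42.6% = £25,884.36.
Line 2 (2801.90.36, Fenland, 309 kg, £14,281.98):
Code 2801.90.36 is under a tariff-rate quota (threshold 214 kg). In-quota: 214 kg at 1.5%; over-quota: 95 kg at 16%.
Pro-rata value split: in-quota = £14,281.98 × 214/309 = £9,891.08; over-quota = £14,281.98 − £9,891.08 = £4,390.90.
In-quota duty = £9,891.08 × 1.5% = £148.37. Over-quota duty = £4,390.90 × 16% = £702.54.
Line duty = £148.37 + £702.54 = £850.91.
Total = £25,884.36 + £850.91 = £26,735.27.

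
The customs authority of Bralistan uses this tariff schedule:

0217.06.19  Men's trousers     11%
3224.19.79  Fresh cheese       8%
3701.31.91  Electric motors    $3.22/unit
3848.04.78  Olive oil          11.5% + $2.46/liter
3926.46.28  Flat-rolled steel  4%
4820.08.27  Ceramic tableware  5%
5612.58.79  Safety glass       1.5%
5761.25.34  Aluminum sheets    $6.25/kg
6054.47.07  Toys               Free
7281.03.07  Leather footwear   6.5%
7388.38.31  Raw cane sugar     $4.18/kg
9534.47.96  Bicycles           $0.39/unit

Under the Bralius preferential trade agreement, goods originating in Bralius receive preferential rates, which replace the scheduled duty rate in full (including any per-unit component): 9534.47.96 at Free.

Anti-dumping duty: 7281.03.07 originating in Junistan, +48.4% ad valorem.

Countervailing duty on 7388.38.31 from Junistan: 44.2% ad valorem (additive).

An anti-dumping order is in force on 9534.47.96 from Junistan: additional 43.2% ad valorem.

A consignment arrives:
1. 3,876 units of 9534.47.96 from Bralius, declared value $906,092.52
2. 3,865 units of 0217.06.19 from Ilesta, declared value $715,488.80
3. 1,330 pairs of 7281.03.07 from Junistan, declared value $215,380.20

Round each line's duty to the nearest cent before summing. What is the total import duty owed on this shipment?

$196,947.50

Line 1 (9534.47.96, Bralius, 3,876 units, $906,092.52):
Base rate for 9534.47.96 is $0.39/unit.
Origin Bralius qualifies under the Bralistan–Bralius agreement and 9534.47.96 is covered: preferential rate Free applies instead.
The additional-duty order on 9534.47.96 targets Junistan, not Bralius; it does not apply.
Duty = $906,092.52 × 0% = $0.00.
Line 2 (0217.06.19, Ilesta, 3,865 units, $715,488.80):
Base rate for 0217.06.19 is 11%.
Duty = $715,488.80 × 11% = $78,703.77.
Line 3 (7281.03.07, Junistan, 1,330 pairs, $215,380.20):
Base rate for 7281.03.07 is 6.5%.
Additional duty on 7281.03.07 from Junistan: +48.4%. Applied ad valorem rate: 6.5% + 48.4% = 54.9%.
Duty = $215,380.20 × 54.9% = $118,243.73.
Total = $0.00 + $78,703.77 + $118,243.73 = $196,947.50.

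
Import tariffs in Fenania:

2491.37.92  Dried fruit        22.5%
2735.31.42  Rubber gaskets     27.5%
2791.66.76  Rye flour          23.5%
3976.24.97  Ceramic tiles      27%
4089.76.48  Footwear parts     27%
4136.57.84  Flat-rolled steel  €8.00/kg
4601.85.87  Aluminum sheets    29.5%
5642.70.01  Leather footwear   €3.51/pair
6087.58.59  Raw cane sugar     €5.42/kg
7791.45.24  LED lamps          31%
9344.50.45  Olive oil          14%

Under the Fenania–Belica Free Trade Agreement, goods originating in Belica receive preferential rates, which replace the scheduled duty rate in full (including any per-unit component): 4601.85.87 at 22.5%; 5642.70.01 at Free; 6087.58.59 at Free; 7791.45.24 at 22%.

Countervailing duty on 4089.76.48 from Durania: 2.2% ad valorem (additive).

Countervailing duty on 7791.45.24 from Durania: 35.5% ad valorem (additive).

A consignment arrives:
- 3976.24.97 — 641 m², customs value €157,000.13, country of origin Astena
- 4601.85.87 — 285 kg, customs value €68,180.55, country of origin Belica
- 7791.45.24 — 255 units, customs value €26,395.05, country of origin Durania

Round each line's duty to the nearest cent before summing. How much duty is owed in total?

Line 1 (3976.24.97, Astena, 641 m², €157,000.13):
Base rate for 3976.24.97 is 27%.
Duty = €157,000.13 × 27% = €42,390.04.
Line 2 (4601.85.87, Belica, 285 kg, €68,180.55):
Base rate for 4601.85.87 is 29.5%.
Origin Belica qualifies under the Fenania–Belica agreement and 4601.85.87 is covered: preferential rate 22.5% applies instead.
Duty = €68,180.55 × 22.5% = €15,340.62.
Line 3 (7791.45.24, Durania, 255 units, €26,395.05):
Base rate for 7791.45.24 is 31%.
7791.45.24 has an FTA preferential rate, but origin Durania is not Belica; base rate stands.
Additional duty on 7791.45.24 from Durania: +35.5%. Applied ad valorem rate: 31% + 35.5% = 66.5%.
Duty = €26,395.05 × 66.5% = €17,552.71.
Total = €42,390.04 + €15,340.62 + €17,552.71 = €75,283.37.

€75,283.37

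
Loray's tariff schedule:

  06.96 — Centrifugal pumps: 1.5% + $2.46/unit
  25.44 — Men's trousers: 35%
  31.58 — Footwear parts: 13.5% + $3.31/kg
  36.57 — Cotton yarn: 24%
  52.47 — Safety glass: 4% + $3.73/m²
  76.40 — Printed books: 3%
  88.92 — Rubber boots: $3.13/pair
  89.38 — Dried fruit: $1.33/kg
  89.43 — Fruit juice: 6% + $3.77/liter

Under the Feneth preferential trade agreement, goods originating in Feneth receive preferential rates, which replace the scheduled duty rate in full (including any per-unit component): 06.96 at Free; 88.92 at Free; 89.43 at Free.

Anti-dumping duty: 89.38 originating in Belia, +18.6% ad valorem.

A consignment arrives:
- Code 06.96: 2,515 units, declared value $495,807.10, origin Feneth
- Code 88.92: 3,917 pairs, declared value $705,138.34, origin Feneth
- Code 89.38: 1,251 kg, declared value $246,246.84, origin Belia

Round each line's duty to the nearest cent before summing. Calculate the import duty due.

$47,465.74

Line 1 (06.96, Feneth, 2,515 units, $495,807.10):
Base rate for 06.96 is 1.5% + $2.46/unit.
Origin Feneth qualifies under the Loray–Feneth agreement and 06.96 is covered: preferential rate Free applies instead.
Duty = $495,807.10 × 0% = $0.00.
Line 2 (88.92, Feneth, 3,917 pairs, $705,138.34):
Base rate for 88.92 is $3.13/pair.
Origin Feneth qualifies under the Loray–Feneth agreement and 88.92 is covered: preferential rate Free applies instead.
Duty = $705,138.34 × 0% = $0.00.
Line 3 (89.38, Belia, 1,251 kg, $246,246.84):
Base rate for 89.38 is $1.33/kg.
Additional duty on 89.38 from Belia: +18.6% ad valorem. Applied ad valorem rate = 18.6%.
Duty = $246,246.84 × 18.6% + 1,251 × $1.33 = $47,465.74.
Total = $0.00 + $0.00 + $47,465.74 = $47,465.74.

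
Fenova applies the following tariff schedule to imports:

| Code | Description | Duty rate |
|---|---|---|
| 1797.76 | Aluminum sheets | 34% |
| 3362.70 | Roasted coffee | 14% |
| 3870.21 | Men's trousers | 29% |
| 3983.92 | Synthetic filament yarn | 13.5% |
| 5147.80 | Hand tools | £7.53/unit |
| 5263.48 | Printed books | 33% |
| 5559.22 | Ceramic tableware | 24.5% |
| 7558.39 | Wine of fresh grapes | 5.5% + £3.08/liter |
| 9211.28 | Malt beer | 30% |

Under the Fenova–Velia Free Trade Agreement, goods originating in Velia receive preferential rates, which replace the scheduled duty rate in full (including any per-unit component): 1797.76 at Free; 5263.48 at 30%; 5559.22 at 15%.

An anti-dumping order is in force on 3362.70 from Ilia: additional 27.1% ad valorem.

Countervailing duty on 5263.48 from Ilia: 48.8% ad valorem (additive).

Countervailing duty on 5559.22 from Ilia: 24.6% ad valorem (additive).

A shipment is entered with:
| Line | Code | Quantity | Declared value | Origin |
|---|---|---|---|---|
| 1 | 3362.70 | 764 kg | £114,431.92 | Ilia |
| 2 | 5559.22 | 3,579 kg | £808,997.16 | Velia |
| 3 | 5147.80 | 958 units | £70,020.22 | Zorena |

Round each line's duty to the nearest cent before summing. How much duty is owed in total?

Line 1 (3362.70, Ilia, 764 kg, £114,431.92):
Base rate for 3362.70 is 14%.
Additional duty on 3362.70 from Ilia: +27.1%. Applied ad valorem rate: 14% + 27.1% = 41.1%.
Duty = £114,431.92 × 41.1% = £47,031.52.
Line 2 (5559.22, Velia, 3,579 kg, £808,997.16):
Base rate for 5559.22 is 24.5%.
Origin Velia qualifies under the Fenova–Velia agreement and 5559.22 is covered: preferential rate 15% applies instead.
The additional-duty order on 5559.22 targets Ilia, not Velia; it does not apply.
Duty = £808,997.16 × 15% = £121,349.57.
Line 3 (5147.80, Zorena, 958 units, £70,020.22):
Base rate for 5147.80 is £7.53/unit.
Duty = 958 × £7.53 = £7,213.74.
Total = £47,031.52 + £121,349.57 + £7,213.74 = £175,594.83.

£175,594.83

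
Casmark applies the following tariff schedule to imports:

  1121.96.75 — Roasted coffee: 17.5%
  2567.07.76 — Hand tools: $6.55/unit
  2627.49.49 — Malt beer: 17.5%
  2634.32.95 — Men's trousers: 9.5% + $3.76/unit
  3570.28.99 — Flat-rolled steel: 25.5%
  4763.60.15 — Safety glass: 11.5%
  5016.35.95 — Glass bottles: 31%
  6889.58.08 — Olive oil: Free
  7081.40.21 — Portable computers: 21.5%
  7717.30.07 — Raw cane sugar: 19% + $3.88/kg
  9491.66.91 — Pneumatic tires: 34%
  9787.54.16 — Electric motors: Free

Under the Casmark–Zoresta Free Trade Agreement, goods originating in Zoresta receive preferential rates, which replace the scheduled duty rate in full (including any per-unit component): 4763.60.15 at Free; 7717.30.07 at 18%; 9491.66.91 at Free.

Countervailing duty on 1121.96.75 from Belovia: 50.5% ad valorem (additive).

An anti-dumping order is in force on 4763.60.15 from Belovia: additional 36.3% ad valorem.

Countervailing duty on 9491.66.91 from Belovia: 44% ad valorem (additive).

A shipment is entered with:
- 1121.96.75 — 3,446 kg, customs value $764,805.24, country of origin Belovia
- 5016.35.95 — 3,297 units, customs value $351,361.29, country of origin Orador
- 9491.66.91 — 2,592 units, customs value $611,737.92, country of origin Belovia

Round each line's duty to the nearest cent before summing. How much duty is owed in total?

$1,106,145.14

Line 1 (1121.96.75, Belovia, 3,446 kg, $764,805.24):
Base rate for 1121.96.75 is 17.5%.
Additional duty on 1121.96.75 from Belovia: +50.5%. Applied ad valorem rate: 17.5% + 50.5% = 68%.
Duty = $764,805.24 × 68% = $520,067.56.
Line 2 (5016.35.95, Orador, 3,297 units, $351,361.29):
Base rate for 5016.35.95 is 31%.
Duty = $351,361.29 × 31% = $108,922.00.
Line 3 (9491.66.91, Belovia, 2,592 units, $611,737.92):
Base rate for 9491.66.91 is 34%.
9491.66.91 has an FTA preferential rate, but origin Belovia is not Zoresta; base rate stands.
Additional duty on 9491.66.91 from Belovia: +44%. Applied ad valorem rate: 34% + 44% = 78%.
Duty = $611,737.92 × 78% = $477,155.58.
Total = $520,067.56 + $108,922.00 + $477,155.58 = $1,106,145.14.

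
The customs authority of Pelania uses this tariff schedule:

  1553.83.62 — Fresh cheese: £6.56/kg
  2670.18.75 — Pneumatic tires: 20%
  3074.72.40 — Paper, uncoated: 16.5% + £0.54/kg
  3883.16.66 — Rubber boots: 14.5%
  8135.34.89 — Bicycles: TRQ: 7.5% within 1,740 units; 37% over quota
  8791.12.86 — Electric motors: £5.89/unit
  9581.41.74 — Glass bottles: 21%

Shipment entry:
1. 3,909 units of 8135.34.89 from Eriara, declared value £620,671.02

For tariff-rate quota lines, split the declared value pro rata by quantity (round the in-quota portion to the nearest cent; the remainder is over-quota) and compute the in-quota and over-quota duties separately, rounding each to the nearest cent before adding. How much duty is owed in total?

Line 1 (8135.34.89, Eriara, 3,909 units, £620,671.02):
Code 8135.34.89 is under a tariff-rate quota (threshold 1,740 units). In-quota: 1,740 units at 7.5%; over-quota: 2,169 units at 37%.
Pro-rata value split: in-quota = £620,671.02 × 1,740/3,909 = £276,277.20; over-quota = £620,671.02 − £276,277.20 = £344,393.82.
In-quota duty = £276,277.20 × 7.5% = £20,720.79. Over-quota duty = £344,393.82 × 37% = £127,425.71.
Line duty = £20,720.79 + £127,425.71 = £148,146.50.

£148,146.50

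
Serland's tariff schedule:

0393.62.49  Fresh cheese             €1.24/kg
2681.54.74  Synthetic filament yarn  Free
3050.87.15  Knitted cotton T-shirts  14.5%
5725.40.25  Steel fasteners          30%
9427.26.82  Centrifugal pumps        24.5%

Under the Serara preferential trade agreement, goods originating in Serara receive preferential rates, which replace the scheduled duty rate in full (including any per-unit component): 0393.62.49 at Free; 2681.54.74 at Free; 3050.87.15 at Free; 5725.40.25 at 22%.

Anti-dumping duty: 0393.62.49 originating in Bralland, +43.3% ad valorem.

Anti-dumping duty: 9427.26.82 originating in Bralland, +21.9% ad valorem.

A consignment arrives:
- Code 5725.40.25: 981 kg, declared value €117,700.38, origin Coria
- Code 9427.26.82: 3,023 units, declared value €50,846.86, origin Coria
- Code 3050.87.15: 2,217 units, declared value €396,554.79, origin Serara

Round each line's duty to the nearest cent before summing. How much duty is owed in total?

Line 1 (5725.40.25, Coria, 981 kg, €117,700.38):
Base rate for 5725.40.25 is 30%.
5725.40.25 has an FTA preferential rate, but origin Coria is not Serara; base rate stands.
Duty = €117,700.38 × 30% = €35,310.11.
Line 2 (9427.26.82, Coria, 3,023 units, €50,846.86):
Base rate for 9427.26.82 is 24.5%.
The additional-duty order on 9427.26.82 targets Bralland, not Coria; it does not apply.
Duty = €50,846.86 × 24.5% = €12,457.48.
Line 3 (3050.87.15, Serara, 2,217 units, €396,554.79):
Base rate for 3050.87.15 is 14.5%.
Origin Serara qualifies under the Serland–Serara agreement and 3050.87.15 is covered: preferential rate Free applies instead.
Duty = €396,554.79 × 0% = €0.00.
Total = €35,310.11 + €12,457.48 + €0.00 = €47,767.59.

€47,767.59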